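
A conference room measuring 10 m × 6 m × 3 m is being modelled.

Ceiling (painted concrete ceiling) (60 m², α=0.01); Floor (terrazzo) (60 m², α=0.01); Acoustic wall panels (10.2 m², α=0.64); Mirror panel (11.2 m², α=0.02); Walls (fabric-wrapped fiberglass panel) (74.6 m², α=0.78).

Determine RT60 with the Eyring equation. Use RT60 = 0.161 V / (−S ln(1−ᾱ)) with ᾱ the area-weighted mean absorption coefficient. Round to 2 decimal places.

Total surface area S = 60 + 60 + 10.2 + 11.2 + 74.6 = 216.0 m².
Absorption A = 60×0.01 + 60×0.01 + 10.2×0.64 + 11.2×0.02 + 74.6×0.78 = 66.140 sabins.
ᾱ = 66.140 / 216.0 = 0.3062.
Eyring denominator: −S ln(1−ᾱ) = 78.963.
V = 10 × 6 × 3 = 180 m³.
T = 0.161·V/[−S·ln(1−ᾱ)] = 0.161·180/78.963 = 0.37 s.

0.37 seconds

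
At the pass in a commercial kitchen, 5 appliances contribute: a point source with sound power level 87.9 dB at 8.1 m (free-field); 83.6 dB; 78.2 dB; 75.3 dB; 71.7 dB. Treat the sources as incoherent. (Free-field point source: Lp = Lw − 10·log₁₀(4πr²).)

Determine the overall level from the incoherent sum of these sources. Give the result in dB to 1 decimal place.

Source at 8.1 m: Lp = 87.9 − 10·log₁₀(4π·8.1²) = 87.9 − 10·log₁₀(824.480) = 58.7 dB.
Sum in the linear (power) domain: Σ 10^(Lᵢ/10) = 10^(58.7/10) + 10^(83.6/10) + 10^(78.2/10) + 10^(75.3/10) + 10^(71.7/10) = 3.446e+08.
L_total = 10·log₁₀(3.446e+08) = 85.4 dB.

85.4 dB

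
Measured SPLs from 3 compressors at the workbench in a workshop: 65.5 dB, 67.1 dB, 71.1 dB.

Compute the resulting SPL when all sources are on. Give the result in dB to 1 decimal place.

Sum in the linear (power) domain: Σ 10^(Lᵢ/10) = 10^(65.5/10) + 10^(67.1/10) + 10^(71.1/10) = 2.156e+07.
L_total = 10·log₁₀(2.156e+07) = 73.3 dB.

73.3 dB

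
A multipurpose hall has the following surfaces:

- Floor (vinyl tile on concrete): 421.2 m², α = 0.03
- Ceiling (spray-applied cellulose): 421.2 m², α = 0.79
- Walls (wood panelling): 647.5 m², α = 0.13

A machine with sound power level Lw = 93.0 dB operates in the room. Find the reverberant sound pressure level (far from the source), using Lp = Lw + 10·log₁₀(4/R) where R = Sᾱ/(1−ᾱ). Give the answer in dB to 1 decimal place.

A = 429.559 sabins; S = 1489.9 m².
ᾱ = 0.2883, so room constant R = A/(1−ᾱ) = 603.568 m².
Lp = Lw + 10 log₁₀(4/R) = 93.0 -21.79 = 71.2 dB.

71.2 dB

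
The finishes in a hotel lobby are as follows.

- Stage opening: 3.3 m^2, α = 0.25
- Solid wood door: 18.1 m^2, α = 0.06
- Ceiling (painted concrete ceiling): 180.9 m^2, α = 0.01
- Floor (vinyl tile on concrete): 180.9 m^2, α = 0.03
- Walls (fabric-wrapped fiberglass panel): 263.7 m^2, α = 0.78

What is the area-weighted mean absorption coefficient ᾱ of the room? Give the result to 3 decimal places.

0.332

Total surface area S = 646.9 m^2.
Σ(Sᵢαᵢ) = 3.3·0.25 + 18.1·0.06 + 180.9·0.01 + 180.9·0.03 + 263.7·0.78 = 214.833.
ᾱ = 214.833 / 646.9 = 0.332.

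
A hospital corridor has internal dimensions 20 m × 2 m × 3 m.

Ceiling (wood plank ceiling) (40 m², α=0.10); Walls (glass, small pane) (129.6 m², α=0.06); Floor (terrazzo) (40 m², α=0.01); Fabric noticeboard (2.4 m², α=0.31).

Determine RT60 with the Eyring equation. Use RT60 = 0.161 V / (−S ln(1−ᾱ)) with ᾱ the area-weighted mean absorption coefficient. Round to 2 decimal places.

1.45 s

Total surface area S = 40 + 129.6 + 40 + 2.4 = 212.0 m².
Σ(Sᵢαᵢ) = 40×0.10 + 129.6×0.06 + 40×0.01 + 2.4×0.31 = 12.920.
Mean coefficient ᾱ = A/S = 0.0609.
−S·ln(1−ᾱ) = −212.0 × ln(1 − 0.0609) = 13.321.
V = 20 × 2 × 3 = 120 m³.
RT60 = 0.161 × 120 / 13.321 = 1.45 s.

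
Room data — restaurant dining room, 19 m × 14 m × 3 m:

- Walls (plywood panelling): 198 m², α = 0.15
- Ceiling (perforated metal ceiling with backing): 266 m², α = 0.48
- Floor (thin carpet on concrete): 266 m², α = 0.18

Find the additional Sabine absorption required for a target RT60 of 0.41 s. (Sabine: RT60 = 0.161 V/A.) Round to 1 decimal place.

Total absorption A₁ = 198·0.15 + 266·0.48 + 266·0.18
  = 29.700 + 127.680 + 47.880 = 205.260 m² sabins.
For T = 0.41 s, need A₂ = 0.161·V/T = 0.161·798/0.41 = 313.361 sabins.
Additional absorption ΔA = 313.361 − 205.260 = 108.1 sabins.

108.1 sabins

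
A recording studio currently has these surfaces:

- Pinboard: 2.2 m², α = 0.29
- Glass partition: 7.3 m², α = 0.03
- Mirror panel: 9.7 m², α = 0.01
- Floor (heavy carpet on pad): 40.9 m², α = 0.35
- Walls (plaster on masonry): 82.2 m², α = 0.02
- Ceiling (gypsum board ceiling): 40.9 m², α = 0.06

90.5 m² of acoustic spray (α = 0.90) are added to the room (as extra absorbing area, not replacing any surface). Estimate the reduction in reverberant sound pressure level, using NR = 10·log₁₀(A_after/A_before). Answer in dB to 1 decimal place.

Total absorption A_before = 2.2*0.29 + 7.3*0.03 + 9.7*0.01 + 40.9*0.35 + 82.2*0.02 + 40.9*0.06
  = 0.638 + 0.219 + 0.097 + 14.315 + 1.644 + 2.454 = 19.367 m² sabins.
Treatment contributes 90.5·0.90 = 81.450 sabins.
New total A_after = 100.817 sabins.
NR = 10·log₁₀(100.817/19.367) = 7.2 dB.

7.2 dB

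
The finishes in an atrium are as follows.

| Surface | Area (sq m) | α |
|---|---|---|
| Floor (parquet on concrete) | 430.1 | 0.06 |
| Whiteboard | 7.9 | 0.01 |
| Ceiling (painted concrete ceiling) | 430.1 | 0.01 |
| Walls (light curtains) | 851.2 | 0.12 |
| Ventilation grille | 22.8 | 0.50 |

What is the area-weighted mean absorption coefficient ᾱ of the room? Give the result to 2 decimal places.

Total surface area S = 1742.1 sq m.
A = 430.1×0.06 + 7.9×0.01 + 430.1×0.01 + 851.2×0.12 + 22.8×0.50 = 143.730 sabins.
ᾱ = 143.730 / 1742.1 = 0.08.

0.08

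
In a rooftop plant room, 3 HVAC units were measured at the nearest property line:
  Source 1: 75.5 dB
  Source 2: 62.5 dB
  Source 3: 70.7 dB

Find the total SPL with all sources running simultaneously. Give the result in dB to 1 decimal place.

76.9 dB

Σ 10^(Lᵢ/10) = 4.901e+07.
Combined level = 10 log₁₀(4.901e+07) = 76.9 dB.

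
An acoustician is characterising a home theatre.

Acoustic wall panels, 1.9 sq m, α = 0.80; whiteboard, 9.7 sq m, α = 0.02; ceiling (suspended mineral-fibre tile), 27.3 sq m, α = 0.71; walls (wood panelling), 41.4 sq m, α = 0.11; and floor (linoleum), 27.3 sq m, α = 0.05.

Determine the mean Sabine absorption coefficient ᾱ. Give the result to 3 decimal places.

0.251

Total surface area S = 107.6 sq m.
Σ(Sᵢαᵢ) = 1.9×0.80 + 9.7×0.02 + 27.3×0.71 + 41.4×0.11 + 27.3×0.05 = 27.016.
ᾱ = A/S = 0.251.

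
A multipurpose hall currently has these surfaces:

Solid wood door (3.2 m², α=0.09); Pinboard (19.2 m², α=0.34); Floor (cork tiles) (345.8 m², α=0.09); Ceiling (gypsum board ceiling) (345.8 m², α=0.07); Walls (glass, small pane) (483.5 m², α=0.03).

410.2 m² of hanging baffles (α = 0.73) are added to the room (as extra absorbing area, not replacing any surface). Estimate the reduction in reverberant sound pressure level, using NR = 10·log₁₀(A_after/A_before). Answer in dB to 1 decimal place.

6.9 dB

Summing Sᵢαᵢ: 0.288 + 6.528 + 31.122 + 24.206 + 14.505 → A_before = 76.649 sabins.
Added absorption = 410.2 × 0.73 = 299.446 sabins.
A_after = 76.649 + 299.446 = 376.095 sabins.
Reduction = 10 log₁₀(A_after/A_before) = 10 log₁₀(4.9067) = 6.9 dB.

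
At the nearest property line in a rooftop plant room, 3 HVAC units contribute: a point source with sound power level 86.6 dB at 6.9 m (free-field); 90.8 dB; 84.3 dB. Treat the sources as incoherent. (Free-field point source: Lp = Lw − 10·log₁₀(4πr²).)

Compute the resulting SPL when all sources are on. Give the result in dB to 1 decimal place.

91.7 dB

Source at 6.9 m: Lp = 86.6 − 10·log₁₀(4π·6.9²) = 86.6 − 10·log₁₀(598.285) = 58.8 dB.
Sum in the linear (power) domain: Σ 10^(Lᵢ/10) = 10^(58.8/10) + 10^(90.8/10) + 10^(84.3/10) = 1.472e+09.
L_total = 10·log₁₀(1.472e+09) = 91.7 dB.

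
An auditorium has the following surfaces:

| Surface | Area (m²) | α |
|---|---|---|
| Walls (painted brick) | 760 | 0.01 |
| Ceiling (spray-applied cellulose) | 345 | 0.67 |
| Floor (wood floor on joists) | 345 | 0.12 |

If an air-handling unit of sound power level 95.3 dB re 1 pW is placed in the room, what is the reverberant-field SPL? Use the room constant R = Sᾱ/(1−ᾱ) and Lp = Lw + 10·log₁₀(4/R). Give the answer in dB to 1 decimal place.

75.9 dB

Σ(Sᵢαᵢ) = 760·0.01 + 345·0.67 + 345·0.12 = 280.150; total area S = 1450.0 m².
ᾱ = 0.1932, so room constant R = A/(1−ᾱ) = 347.236 m².
Lp = Lw + 10 log₁₀(4/R) = 95.3 -19.39 = 75.9 dB.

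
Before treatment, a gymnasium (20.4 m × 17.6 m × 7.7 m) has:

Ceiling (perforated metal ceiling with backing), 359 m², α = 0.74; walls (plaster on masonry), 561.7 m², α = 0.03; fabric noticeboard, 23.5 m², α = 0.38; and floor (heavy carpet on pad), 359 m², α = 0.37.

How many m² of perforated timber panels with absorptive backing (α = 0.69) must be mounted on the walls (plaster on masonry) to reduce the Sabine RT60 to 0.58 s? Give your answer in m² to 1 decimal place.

519.9

Total absorption A₁ = 359*0.74 + 561.7*0.03 + 23.5*0.38 + 359*0.37
  = 265.660 + 16.851 + 8.930 + 132.830 = 424.271 m² sabins.
Required A₂ = 0.161·2764.608/0.58 = 767.417 sabins.
ΔA needed = 767.417 − 424.271 = 343.146 sabins.
Net gain per m²: Δα = 0.69 − 0.03 = 0.66.
Area = ΔA/Δα = 343.146/0.66 = 519.9 m².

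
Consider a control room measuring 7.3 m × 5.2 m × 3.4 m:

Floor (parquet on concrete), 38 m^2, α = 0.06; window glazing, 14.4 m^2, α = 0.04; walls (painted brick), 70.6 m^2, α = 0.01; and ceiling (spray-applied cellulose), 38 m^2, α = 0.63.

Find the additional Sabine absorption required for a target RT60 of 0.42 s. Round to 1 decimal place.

22.0 sabins

Summing Sᵢαᵢ: 2.280 + 0.576 + 0.706 + 23.940 → A₁ = 27.502 sabins.
For T = 0.42 s, need A₂ = 0.161·V/T = 0.161·129.064/0.42 = 49.475 sabins.
Shortfall: 49.475 − 27.502 = 22.0 sabins.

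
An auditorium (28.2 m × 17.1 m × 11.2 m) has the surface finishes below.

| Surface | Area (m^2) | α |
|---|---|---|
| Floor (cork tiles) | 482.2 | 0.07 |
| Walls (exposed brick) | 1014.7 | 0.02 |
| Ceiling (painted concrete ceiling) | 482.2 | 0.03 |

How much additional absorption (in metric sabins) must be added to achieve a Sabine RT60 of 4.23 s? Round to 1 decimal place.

A₁ = Σ Sᵢαᵢ = 482.2×0.07 + 1014.7×0.02 + 482.2×0.03 = 68.514 sabins.
For T = 4.23 s, need A₂ = 0.161·V/T = 0.161·5400.864/4.23 = 205.565 sabins.
Shortfall: 205.565 − 68.514 = 137.1 sabins.

137.1 sabins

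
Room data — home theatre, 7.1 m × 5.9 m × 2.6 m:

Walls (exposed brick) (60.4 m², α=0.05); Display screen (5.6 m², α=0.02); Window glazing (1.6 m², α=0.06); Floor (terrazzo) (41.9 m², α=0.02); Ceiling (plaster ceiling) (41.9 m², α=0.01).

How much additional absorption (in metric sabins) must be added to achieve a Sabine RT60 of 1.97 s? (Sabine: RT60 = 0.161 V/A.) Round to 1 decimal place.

4.4 sabins

Summing Sᵢαᵢ: 3.020 + 0.112 + 0.096 + 0.838 + 0.419 → A₁ = 4.485 sabins.
For T = 1.97 s, need A₂ = 0.161·V/T = 0.161·108.914/1.97 = 8.901 sabins.
Shortfall: 8.901 − 4.485 = 4.4 sabins.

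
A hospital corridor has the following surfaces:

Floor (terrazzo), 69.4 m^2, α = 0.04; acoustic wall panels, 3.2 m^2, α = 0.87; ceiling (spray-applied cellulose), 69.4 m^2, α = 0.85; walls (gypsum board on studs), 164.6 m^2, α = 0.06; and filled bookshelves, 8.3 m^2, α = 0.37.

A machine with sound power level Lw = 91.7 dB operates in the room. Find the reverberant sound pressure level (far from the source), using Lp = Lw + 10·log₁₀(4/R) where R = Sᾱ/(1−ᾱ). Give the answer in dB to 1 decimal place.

A = 77.497 sabins; S = 314.9 m^2.
ᾱ = 77.497/314.9 = 0.2461; R = Sᾱ/(1−ᾱ) = 77.497/(1−0.2461) = 102.795 m^2.
Lp = Lw + 10 log₁₀(4/R) = 91.7 -14.10 = 77.6 dB.

77.6 dB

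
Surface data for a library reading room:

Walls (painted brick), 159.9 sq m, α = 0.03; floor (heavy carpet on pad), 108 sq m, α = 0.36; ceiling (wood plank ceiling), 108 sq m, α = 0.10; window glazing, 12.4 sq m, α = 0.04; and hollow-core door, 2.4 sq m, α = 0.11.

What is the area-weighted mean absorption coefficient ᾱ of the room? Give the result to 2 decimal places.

0.14

Total surface area S = 390.7 sq m.
Weighted sum Σ Sα = 55.237.
ᾱ = 55.237 / 390.7 = 0.14.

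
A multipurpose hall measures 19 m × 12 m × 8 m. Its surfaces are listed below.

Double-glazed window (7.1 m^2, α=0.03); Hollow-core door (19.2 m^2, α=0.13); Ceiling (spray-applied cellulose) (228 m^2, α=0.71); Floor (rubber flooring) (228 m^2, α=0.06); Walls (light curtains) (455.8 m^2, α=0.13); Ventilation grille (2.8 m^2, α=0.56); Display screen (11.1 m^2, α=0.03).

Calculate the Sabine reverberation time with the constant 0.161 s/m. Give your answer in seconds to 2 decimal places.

1.23 sec

Summing Sᵢαᵢ: 0.213 + 2.496 + 161.880 + 13.680 + 59.254 + 1.568 + 0.333 → A = 239.424 sabins.
V = 19·12·8 = 1824 m³.
Sabine: RT60 = 0.161 × 1824 / 239.424 = 1.23 s.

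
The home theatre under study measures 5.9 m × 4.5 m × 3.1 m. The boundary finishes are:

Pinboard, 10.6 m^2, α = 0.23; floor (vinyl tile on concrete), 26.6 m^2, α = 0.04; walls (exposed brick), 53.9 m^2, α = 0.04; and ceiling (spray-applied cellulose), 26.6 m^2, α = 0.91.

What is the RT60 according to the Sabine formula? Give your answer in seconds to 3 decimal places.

0.444 s

Total absorption A = 10.6·0.23 + 26.6·0.04 + 53.9·0.04 + 26.6·0.91
  = 2.438 + 1.064 + 2.156 + 24.206 = 29.864 m^2 sabins.
Volume V = 5.9 × 4.5 × 3.1 = 82.305 m³.
T = 0.161 V/A = 0.161·82.305/29.864 = 0.444 s.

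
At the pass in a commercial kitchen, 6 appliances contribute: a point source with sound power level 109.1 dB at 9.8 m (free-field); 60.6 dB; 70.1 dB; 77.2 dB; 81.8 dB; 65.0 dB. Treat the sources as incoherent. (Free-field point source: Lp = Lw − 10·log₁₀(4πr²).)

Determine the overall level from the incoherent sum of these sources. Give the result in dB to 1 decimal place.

Source at 9.8 m: Lp = 109.1 − 10·log₁₀(4π·9.8²) = 109.1 − 10·log₁₀(1206.874) = 78.3 dB.
Σ 10^(Lᵢ/10) = 2.86e+08.
Back to dB: 10·log₁₀ Σ = 84.6 dB.

84.6 dB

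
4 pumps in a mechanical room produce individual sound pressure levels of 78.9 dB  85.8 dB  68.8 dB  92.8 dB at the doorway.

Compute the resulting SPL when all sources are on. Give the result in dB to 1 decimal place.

93.7 dB

Sum in the linear (power) domain: Σ 10^(Lᵢ/10) = 10^(78.9/10) + 10^(85.8/10) + 10^(68.8/10) + 10^(92.8/10) = 2.371e+09.
Combined level = 10 log₁₀(2.371e+09) = 93.7 dB.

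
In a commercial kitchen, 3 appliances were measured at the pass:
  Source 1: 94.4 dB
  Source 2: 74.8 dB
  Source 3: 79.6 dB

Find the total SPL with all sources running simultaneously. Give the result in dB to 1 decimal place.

Converting to relative power and adding: 10^(94.4/10) + 10^(74.8/10) + 10^(79.6/10) = 2.876e+09.
Back to dB: 10·log₁₀ Σ = 94.6 dB.

94.6 dB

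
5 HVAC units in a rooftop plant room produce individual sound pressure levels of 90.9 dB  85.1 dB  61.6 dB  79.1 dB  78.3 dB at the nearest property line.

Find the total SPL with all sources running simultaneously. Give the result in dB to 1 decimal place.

92.3 dB

Converting to relative power and adding: 10^(90.9/10) + 10^(85.1/10) + 10^(61.6/10) + 10^(79.1/10) + 10^(78.3/10) = 1.704e+09.
L_total = 10·log₁₀(1.704e+09) = 92.3 dB.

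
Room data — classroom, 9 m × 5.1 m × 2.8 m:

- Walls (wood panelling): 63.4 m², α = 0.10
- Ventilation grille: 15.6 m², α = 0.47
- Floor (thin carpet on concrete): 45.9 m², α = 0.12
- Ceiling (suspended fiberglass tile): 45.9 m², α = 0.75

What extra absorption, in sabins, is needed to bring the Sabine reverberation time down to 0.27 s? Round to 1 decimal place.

Summing Sᵢαᵢ: 6.340 + 7.332 + 5.508 + 34.425 → A₁ = 53.605 sabins.
V = 128.52 m³. Required absorption A₂ = 0.161 × 128.52 / 0.27 = 76.636 sabins.
Shortfall: 76.636 − 53.605 = 23.0 sabins.

23.0 sabins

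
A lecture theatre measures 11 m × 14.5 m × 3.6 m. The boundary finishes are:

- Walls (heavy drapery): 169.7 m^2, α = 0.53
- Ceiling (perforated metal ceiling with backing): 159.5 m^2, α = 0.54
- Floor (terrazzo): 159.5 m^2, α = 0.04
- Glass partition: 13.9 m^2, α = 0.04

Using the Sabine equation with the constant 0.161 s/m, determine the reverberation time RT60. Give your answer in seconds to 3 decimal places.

Equivalent absorption area: A = 169.7*0.53 + 159.5*0.54 + 159.5*0.04 + 13.9*0.04 = 183.007 m^2.
Volume V = 11 × 14.5 × 3.6 = 574.2 m³.
RT60 = 0.161 · V / A = 0.161 × 574.2 / 183.007 = 0.505 s.

0.505 seconds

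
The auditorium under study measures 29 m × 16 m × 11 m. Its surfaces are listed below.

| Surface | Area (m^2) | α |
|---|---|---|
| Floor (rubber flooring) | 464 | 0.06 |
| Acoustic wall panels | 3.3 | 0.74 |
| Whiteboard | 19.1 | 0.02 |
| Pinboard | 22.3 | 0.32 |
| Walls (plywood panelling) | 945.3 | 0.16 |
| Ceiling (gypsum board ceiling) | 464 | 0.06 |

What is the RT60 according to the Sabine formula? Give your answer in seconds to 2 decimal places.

3.79 s

A = Σ Sᵢαᵢ = 464*0.06 + 3.3*0.74 + 19.1*0.02 + 22.3*0.32 + 945.3*0.16 + 464*0.06 = 216.888 sabins.
Volume V = 29 × 16 × 11 = 5104 m³.
RT60 = 0.161 · V / A = 0.161 × 5104 / 216.888 = 3.79 s.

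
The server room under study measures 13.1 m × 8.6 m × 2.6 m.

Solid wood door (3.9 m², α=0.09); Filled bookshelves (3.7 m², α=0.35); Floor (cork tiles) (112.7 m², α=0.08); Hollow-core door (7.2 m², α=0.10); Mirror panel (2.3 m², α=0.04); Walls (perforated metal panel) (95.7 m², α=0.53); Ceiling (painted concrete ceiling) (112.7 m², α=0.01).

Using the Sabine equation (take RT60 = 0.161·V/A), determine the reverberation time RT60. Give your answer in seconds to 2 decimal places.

0.74 s

Equivalent absorption area: A = 3.9·0.09 + 3.7·0.35 + 112.7·0.08 + 7.2·0.10 + 2.3·0.04 + 95.7·0.53 + 112.7·0.01 = 63.322 m².
Volume V = 13.1 × 8.6 × 2.6 = 292.916 m³.
Sabine: RT60 = 0.161 × 292.916 / 63.322 = 0.74 s.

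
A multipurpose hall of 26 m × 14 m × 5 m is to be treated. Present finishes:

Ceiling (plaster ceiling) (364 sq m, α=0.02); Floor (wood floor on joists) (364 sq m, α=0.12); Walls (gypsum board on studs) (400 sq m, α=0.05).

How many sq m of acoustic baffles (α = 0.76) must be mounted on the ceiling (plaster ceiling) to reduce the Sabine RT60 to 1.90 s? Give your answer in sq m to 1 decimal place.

112.5

A₁ = Σ Sᵢαᵢ = 364·0.02 + 364·0.12 + 400·0.05 = 70.960 sabins.
Required A₂ = 0.161·1820/1.90 = 154.221 sabins.
Absorption to add: 154.221 − 70.960 = 83.261 sabins.
Each sq m of panel replacing the ceiling (plaster ceiling) adds (0.76 − 0.02) = 0.74 sabins.
Area = ΔA/Δα = 83.261/0.74 = 112.5 sq m.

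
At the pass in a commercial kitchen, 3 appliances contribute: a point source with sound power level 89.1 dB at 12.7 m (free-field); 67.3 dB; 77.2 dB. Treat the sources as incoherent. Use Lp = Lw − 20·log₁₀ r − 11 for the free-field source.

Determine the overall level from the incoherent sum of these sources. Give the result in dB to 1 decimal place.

Source at 12.7 m: Lp = 89.1 − 20·log₁₀(12.7) − 11 = 56.0 dB.
Σ 10^(Lᵢ/10) = 5.825e+07.
Back to dB: 10·log₁₀ Σ = 77.7 dB.

77.7 dB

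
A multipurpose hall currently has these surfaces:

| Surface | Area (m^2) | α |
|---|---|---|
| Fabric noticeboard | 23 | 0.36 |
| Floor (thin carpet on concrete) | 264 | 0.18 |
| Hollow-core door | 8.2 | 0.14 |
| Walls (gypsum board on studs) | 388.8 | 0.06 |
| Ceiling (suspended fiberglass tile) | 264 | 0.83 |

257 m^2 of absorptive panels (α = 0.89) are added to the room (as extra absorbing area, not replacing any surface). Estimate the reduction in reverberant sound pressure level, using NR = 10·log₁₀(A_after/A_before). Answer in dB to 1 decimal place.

A_before = Σ Sᵢαᵢ = 23*0.36 + 264*0.18 + 8.2*0.14 + 388.8*0.06 + 264*0.83 = 299.396 sabins.
Added absorption = 257 × 0.89 = 228.730 sabins.
A_after = 299.396 + 228.730 = 528.126 sabins.
NR = 10·log₁₀(528.126/299.396) = 2.5 dB.

2.5 dB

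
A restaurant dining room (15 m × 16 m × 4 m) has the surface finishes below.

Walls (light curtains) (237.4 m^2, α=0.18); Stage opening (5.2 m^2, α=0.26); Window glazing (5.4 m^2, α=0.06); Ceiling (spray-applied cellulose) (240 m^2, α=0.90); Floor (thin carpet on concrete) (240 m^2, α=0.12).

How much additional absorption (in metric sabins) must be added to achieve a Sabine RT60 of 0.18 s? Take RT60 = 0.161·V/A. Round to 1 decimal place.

Equivalent absorption area: A₁ = 237.4*0.18 + 5.2*0.26 + 5.4*0.06 + 240*0.90 + 240*0.12 = 289.208 m^2.
V = 960 m³. Required absorption A₂ = 0.161 × 960 / 0.18 = 858.667 sabins.
Additional absorption ΔA = 858.667 − 289.208 = 569.5 sabins.

569.5 sabins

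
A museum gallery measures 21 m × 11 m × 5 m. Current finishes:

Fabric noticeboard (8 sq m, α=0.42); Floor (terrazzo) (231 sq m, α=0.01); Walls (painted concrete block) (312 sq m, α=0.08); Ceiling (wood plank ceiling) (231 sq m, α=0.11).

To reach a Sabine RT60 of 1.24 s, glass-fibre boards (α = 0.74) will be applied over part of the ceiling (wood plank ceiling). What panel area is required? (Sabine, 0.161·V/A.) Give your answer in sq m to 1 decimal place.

A₁ = Σ Sᵢαᵢ = 8×0.42 + 231×0.01 + 312×0.08 + 231×0.11 = 56.040 sabins.
V = 1155 m³. Target absorption A₂ = 0.161 × 1155 / 1.24 = 149.964 sabins.
Absorption to add: 149.964 − 56.040 = 93.924 sabins.
Net gain per sq m: Δα = 0.74 − 0.11 = 0.63.
Panel area = 93.924 / 0.63 = 149.1 sq m.

149.1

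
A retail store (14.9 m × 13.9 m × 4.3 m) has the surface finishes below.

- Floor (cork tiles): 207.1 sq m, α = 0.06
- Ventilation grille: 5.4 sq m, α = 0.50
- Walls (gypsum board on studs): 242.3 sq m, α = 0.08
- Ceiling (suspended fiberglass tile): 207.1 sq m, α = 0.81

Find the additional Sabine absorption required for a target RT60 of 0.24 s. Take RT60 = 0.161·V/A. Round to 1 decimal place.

Total absorption A₁ = 207.1*0.06 + 5.4*0.50 + 242.3*0.08 + 207.1*0.81
  = 12.426 + 2.700 + 19.384 + 167.751 = 202.261 sq m sabins.
For T = 0.24 s, need A₂ = 0.161·V/T = 0.161·890.573/0.24 = 597.426 sabins.
ΔA = A₂ − A₁ = 597.426 − 202.261 = 395.2 sabins.

395.2 sabins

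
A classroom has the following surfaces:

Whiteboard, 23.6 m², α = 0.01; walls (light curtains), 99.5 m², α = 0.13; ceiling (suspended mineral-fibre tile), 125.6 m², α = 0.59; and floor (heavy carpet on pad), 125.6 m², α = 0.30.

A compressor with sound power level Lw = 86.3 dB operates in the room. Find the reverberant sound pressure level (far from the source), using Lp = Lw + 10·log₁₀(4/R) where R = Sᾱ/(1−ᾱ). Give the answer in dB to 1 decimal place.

A = 124.955 sabins; S = 374.3 m².
ᾱ = 0.3338, so room constant R = A/(1−ᾱ) = 187.564 m².
Lp = 86.3 + 10·log₁₀(4/187.564) = 86.3 + (-16.71) = 69.6 dB.

69.6 dB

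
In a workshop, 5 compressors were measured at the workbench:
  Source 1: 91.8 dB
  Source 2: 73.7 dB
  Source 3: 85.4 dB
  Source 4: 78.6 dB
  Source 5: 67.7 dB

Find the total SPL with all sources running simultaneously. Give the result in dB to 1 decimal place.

Σ 10^(Lᵢ/10) = 1.962e+09.
Combined level = 10 log₁₀(1.962e+09) = 92.9 dB.

92.9 dB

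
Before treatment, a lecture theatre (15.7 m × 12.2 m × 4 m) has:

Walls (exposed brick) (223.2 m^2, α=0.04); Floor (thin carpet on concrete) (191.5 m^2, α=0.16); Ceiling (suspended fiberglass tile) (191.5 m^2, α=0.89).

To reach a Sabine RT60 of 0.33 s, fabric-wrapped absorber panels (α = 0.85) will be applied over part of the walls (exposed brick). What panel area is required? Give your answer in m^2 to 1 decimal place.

Summing Sᵢαᵢ: 8.928 + 30.640 + 170.435 → A₁ = 210.003 sabins.
Required A₂ = 0.161·766.16/0.33 = 373.793 sabins.
Absorption to add: 373.793 − 210.003 = 163.790 sabins.
Net gain per m^2: Δα = 0.85 − 0.04 = 0.81.
Area = ΔA/Δα = 163.790/0.81 = 202.2 m^2.

202.2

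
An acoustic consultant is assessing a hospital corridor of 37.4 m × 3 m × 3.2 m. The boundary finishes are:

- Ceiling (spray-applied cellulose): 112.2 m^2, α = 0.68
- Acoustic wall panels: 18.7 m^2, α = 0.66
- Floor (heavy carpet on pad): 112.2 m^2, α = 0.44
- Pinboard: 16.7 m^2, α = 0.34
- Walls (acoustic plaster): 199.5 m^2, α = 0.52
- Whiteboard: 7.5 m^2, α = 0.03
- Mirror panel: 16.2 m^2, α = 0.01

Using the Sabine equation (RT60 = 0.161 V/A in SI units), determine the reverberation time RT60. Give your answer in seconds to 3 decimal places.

A = Σ Sᵢαᵢ = 112.2·0.68 + 18.7·0.66 + 112.2·0.44 + 16.7·0.34 + 199.5·0.52 + 7.5·0.03 + 16.2·0.01 = 247.811 sabins.
V = 37.4·3·3.2 = 359.04 m³.
RT60 = 0.161 · V / A = 0.161 × 359.04 / 247.811 = 0.233 s.

0.233 s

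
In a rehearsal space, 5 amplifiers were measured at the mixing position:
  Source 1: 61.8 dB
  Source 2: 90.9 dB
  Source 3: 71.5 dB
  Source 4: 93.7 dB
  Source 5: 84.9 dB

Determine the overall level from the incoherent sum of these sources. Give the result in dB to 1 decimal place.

95.9 dB

Converting to relative power and adding: 10^(61.8/10) + 10^(90.9/10) + 10^(71.5/10) + 10^(93.7/10) + 10^(84.9/10) = 3.899e+09.
Combined level = 10 log₁₀(3.899e+09) = 95.9 dB.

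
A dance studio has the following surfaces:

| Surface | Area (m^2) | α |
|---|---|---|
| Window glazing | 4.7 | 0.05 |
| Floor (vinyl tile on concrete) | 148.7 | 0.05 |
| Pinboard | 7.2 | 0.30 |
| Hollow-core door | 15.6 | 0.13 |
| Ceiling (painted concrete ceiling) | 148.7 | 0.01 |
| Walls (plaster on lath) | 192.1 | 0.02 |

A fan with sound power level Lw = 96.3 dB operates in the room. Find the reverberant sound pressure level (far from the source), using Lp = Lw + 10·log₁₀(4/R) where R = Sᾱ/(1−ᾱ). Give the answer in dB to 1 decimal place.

Σ(Sᵢαᵢ) = 4.7×0.05 + 148.7×0.05 + 7.2×0.30 + 15.6×0.13 + 148.7×0.01 + 192.1×0.02 = 17.187; total area S = 517.0 m^2.
ᾱ = 0.0332, so room constant R = A/(1−ᾱ) = 17.777 m^2.
Lp = 96.3 + 10·log₁₀(4/17.777) = 96.3 + (-6.48) = 89.8 dB.

89.8 dB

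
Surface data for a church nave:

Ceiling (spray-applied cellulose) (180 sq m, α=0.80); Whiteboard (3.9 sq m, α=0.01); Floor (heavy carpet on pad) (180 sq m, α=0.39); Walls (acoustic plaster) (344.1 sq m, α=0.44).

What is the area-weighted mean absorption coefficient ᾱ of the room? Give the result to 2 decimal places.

0.52

Total surface area S = 708.0 sq m.
A = 180×0.80 + 3.9×0.01 + 180×0.39 + 344.1×0.44 = 365.643 sabins.
ᾱ = 365.643 / 708.0 = 0.52.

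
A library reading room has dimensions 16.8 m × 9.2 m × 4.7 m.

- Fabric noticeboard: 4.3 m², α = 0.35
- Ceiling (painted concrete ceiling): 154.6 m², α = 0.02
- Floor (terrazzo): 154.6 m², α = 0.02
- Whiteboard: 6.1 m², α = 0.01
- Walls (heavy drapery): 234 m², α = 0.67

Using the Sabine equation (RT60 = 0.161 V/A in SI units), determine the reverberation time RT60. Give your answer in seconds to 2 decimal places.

Equivalent absorption area: A = 4.3·0.35 + 154.6·0.02 + 154.6·0.02 + 6.1·0.01 + 234·0.67 = 164.530 m².
V = 16.8·9.2·4.7 = 726.432 m³.
Sabine: RT60 = 0.161 × 726.432 / 164.530 = 0.71 s.

0.71 s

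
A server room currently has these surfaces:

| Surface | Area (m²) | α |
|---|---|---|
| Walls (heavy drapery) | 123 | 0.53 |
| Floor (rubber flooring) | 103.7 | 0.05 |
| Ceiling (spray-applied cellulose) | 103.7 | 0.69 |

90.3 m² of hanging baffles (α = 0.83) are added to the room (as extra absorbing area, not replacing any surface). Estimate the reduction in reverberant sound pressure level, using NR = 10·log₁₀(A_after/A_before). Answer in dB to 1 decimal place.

A_before = Σ Sᵢαᵢ = 123*0.53 + 103.7*0.05 + 103.7*0.69 = 141.928 sabins.
Treatment contributes 90.3·0.83 = 74.949 sabins.
A_after = 141.928 + 74.949 = 216.877 sabins.
Reduction = 10 log₁₀(A_after/A_before) = 10 log₁₀(1.5281) = 1.8 dB.

1.8 dB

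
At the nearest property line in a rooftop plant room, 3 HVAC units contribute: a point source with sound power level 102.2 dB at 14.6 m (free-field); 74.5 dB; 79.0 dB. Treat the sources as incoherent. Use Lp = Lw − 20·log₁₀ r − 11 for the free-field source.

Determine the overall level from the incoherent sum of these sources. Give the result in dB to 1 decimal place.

80.6 dB

Source at 14.6 m: Lp = 102.2 − 20·log₁₀(14.6) − 11 = 67.9 dB.
Converting to relative power and adding: 10^(67.9/10) + 10^(74.5/10) + 10^(79.0/10) = 1.138e+08.
Combined level = 10 log₁₀(1.138e+08) = 80.6 dB.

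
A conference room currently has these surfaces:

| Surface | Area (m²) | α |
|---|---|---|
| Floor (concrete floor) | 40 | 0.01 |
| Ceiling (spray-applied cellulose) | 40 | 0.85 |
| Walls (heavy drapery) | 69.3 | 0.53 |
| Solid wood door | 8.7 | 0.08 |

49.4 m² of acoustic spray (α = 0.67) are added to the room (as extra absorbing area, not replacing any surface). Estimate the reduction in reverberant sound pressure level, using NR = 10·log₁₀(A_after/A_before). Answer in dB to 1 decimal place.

1.6 dB

Equivalent absorption area: A_before = 40×0.01 + 40×0.85 + 69.3×0.53 + 8.7×0.08 = 71.825 m².
Treatment contributes 49.4·0.67 = 33.098 sabins.
New total A_after = 104.923 sabins.
NR = 10·log₁₀(104.923/71.825) = 1.6 dB.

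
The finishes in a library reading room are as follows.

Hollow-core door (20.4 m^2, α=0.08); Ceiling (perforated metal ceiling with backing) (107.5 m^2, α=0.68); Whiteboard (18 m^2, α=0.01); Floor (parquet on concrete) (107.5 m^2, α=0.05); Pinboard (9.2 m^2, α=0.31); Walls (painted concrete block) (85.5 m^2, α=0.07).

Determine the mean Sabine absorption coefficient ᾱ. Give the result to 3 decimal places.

0.256

Total surface area S = 348.1 m^2.
A = 20.4·0.08 + 107.5·0.68 + 18·0.01 + 107.5·0.05 + 9.2·0.31 + 85.5·0.07 = 89.124 sabins.
ᾱ = 89.124 / 348.1 = 0.256.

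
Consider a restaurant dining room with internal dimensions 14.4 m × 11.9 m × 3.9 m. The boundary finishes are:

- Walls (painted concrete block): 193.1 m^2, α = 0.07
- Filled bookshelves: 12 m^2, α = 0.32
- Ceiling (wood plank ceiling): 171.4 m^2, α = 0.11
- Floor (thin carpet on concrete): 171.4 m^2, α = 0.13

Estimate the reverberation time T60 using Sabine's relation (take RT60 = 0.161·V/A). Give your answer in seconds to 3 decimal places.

1.839 seconds

Summing Sᵢαᵢ: 13.517 + 3.840 + 18.854 + 22.282 → A = 58.493 sabins.
Volume V = 14.4 × 11.9 × 3.9 = 668.304 m³.
Sabine: RT60 = 0.161 × 668.304 / 58.493 = 1.839 s.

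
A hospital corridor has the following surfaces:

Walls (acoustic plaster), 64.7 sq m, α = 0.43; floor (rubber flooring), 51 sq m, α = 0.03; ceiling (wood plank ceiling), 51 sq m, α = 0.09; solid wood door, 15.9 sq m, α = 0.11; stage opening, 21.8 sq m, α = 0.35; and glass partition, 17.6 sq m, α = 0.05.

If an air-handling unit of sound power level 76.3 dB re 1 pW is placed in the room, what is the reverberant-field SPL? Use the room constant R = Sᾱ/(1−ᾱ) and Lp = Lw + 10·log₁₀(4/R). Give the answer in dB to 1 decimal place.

A = 44.200 sabins; S = 222.0 sq m.
ᾱ = 0.1991, so room constant R = A/(1−ᾱ) = 55.188 sq m.
Lp = 76.3 + 10·log₁₀(4/55.188) = 76.3 + (-11.40) = 64.9 dB.

64.9 dB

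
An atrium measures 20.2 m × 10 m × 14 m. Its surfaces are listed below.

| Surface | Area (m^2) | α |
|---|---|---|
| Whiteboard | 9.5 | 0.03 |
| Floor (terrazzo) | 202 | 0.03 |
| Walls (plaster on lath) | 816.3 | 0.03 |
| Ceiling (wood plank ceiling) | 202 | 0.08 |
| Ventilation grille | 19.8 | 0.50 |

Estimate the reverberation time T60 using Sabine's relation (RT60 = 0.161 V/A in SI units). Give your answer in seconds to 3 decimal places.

Summing Sᵢαᵢ: 0.285 + 6.060 + 24.489 + 16.160 + 9.900 → A = 56.894 sabins.
Room volume: 2828 m³.
T = 0.161 V/A = 0.161·2828/56.894 = 8.003 s.

8.003 s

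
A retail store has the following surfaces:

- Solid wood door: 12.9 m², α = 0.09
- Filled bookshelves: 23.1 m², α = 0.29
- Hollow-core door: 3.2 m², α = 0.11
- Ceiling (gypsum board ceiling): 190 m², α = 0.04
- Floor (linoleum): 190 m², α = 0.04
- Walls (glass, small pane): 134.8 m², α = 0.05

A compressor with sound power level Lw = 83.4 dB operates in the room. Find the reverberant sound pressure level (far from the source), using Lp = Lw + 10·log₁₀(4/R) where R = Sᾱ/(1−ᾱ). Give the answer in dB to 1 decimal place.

Σ(Sᵢαᵢ) = 12.9×0.09 + 23.1×0.29 + 3.2×0.11 + 190×0.04 + 190×0.04 + 134.8×0.05 = 30.152; total area S = 554.0 m².
ᾱ = 30.152/554.0 = 0.0544; R = Sᾱ/(1−ᾱ) = 30.152/(1−0.0544) = 31.887 m².
Lp = 83.4 + 10·log₁₀(4/31.887) = 83.4 + (-9.02) = 74.4 dB.

74.4 dB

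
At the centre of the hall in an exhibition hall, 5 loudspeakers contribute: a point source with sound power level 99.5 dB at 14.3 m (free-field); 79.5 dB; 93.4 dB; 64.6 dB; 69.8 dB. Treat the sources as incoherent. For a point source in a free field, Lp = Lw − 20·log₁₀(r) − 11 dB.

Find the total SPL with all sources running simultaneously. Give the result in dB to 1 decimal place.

Source at 14.3 m: Lp = 99.5 − 20·log₁₀(14.3) − 11 = 65.4 dB.
Converting to relative power and adding: 10^(65.4/10) + 10^(79.5/10) + 10^(93.4/10) + 10^(64.6/10) + 10^(69.8/10) = 2.293e+09.
L_total = 10·log₁₀(2.293e+09) = 93.6 dB.

93.6 dB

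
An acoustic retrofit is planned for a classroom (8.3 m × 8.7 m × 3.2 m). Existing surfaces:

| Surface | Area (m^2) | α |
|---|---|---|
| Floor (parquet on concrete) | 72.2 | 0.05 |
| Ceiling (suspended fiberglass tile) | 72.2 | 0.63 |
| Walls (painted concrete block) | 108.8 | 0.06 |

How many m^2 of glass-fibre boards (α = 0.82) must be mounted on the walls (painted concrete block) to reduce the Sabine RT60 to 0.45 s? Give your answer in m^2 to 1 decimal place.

35.6

Total absorption A₁ = 72.2·0.05 + 72.2·0.63 + 108.8·0.06
  = 3.610 + 45.486 + 6.528 = 55.624 m^2 sabins.
V = 231.072 m³. Target absorption A₂ = 0.161 × 231.072 / 0.45 = 82.672 sabins.
ΔA needed = 82.672 − 55.624 = 27.048 sabins.
Net gain per m^2: Δα = 0.82 − 0.06 = 0.76.
Area = ΔA/Δα = 27.048/0.76 = 35.6 m^2.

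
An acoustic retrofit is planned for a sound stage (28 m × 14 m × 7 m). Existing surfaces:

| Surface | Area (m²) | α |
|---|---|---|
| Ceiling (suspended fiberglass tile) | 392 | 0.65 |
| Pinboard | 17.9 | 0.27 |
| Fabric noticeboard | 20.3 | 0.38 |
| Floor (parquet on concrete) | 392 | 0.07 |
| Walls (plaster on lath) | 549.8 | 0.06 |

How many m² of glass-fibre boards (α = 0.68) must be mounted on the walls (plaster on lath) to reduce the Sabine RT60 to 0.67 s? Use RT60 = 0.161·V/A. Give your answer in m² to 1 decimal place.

534.8

Summing Sᵢαᵢ: 254.800 + 4.833 + 7.714 + 27.440 + 32.988 → A₁ = 327.775 sabins.
Required A₂ = 0.161·2744/0.67 = 659.379 sabins.
ΔA needed = 659.379 − 327.775 = 331.604 sabins.
Net gain per m²: Δα = 0.68 − 0.06 = 0.62.
Area = ΔA/Δα = 331.604/0.62 = 534.8 m².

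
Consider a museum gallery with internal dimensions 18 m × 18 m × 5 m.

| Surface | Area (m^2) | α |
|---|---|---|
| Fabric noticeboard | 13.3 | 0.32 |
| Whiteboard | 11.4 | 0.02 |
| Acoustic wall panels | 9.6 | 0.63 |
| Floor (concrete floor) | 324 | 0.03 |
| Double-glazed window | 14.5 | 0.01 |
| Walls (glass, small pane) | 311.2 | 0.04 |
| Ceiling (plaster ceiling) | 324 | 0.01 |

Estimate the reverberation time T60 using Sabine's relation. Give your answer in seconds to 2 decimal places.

Summing Sᵢαᵢ: 4.256 + 0.228 + 6.048 + 9.720 + 0.145 + 12.448 + 3.240 → A = 36.085 sabins.
Room volume: 1620 m³.
RT60 = 0.161 · V / A = 0.161 × 1620 / 36.085 = 7.23 s.

7.23 sec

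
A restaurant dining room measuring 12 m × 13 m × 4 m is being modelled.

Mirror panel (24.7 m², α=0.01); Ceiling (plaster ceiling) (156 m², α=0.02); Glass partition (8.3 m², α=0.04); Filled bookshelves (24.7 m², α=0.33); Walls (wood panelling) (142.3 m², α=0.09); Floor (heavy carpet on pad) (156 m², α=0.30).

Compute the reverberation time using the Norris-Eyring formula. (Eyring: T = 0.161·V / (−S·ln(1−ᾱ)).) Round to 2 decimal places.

1.31 sec

S = Σ Sᵢ = 512.0 m².
Σ(Sᵢαᵢ) = 24.7·0.01 + 156·0.02 + 8.3·0.04 + 24.7·0.33 + 142.3·0.09 + 156·0.30 = 71.457.
Mean coefficient ᾱ = A/S = 0.1396.
−S·ln(1−ᾱ) = −512.0 × ln(1 − 0.1396) = 76.983.
V = 12 × 13 × 4 = 624 m³.
RT60 = 0.161 × 624 / 76.983 = 1.31 s.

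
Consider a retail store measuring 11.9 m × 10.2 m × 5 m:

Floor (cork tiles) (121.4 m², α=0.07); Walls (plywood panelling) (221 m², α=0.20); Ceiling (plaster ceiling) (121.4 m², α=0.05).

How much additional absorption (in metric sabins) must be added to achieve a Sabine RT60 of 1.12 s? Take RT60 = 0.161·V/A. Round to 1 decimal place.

28.5 sabins

Summing Sᵢαᵢ: 8.498 + 44.200 + 6.070 → A₁ = 58.768 sabins.
For T = 1.12 s, need A₂ = 0.161·V/T = 0.161·606.9/1.12 = 87.242 sabins.
ΔA = A₂ − A₁ = 87.242 − 58.768 = 28.5 sabins.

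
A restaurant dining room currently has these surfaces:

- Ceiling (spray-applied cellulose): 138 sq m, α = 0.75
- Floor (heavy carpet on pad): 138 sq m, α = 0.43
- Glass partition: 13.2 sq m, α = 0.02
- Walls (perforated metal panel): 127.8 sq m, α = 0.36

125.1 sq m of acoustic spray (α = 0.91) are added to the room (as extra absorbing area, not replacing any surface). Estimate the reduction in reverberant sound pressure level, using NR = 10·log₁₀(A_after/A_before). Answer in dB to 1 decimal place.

1.9 dB

A_before = Σ Sᵢαᵢ = 138·0.75 + 138·0.43 + 13.2·0.02 + 127.8·0.36 = 209.112 sabins.
Added absorption = 125.1 × 0.91 = 113.841 sabins.
New total A_after = 322.953 sabins.
NR = 10·log₁₀(322.953/209.112) = 1.9 dB.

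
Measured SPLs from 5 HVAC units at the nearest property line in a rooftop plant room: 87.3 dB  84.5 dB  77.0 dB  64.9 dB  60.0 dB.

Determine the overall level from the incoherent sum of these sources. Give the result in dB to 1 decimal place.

Converting to relative power and adding: 10^(87.3/10) + 10^(84.5/10) + 10^(77.0/10) + 10^(64.9/10) + 10^(60.0/10) = 8.731e+08.
Back to dB: 10·log₁₀ Σ = 89.4 dB.

89.4 dB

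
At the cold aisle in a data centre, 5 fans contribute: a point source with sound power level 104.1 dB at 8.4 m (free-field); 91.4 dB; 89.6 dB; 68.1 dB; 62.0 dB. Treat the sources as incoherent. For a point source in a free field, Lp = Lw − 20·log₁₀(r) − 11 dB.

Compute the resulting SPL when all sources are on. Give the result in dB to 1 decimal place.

93.7 dB

Source at 8.4 m: Lp = 104.1 − 20·log₁₀(8.4) − 11 = 74.6 dB.
Converting to relative power and adding: 10^(74.6/10) + 10^(91.4/10) + 10^(89.6/10) + 10^(68.1/10) + 10^(62.0/10) = 2.329e+09.
Back to dB: 10·log₁₀ Σ = 93.7 dB.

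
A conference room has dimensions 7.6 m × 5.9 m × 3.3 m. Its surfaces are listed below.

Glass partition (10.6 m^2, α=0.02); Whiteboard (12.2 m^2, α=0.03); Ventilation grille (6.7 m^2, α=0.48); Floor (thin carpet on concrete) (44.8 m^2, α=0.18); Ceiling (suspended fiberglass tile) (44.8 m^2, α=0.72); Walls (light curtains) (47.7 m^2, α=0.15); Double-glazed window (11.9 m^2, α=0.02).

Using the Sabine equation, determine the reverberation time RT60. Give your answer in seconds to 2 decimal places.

Total absorption A = 10.6×0.02 + 12.2×0.03 + 6.7×0.48 + 44.8×0.18 + 44.8×0.72 + 47.7×0.15 + 11.9×0.02
  = 0.212 + 0.366 + 3.216 + 8.064 + 32.256 + 7.155 + 0.238 = 51.507 m^2 sabins.
Volume V = 7.6 × 5.9 × 3.3 = 147.972 m³.
Sabine: RT60 = 0.161 × 147.972 / 51.507 = 0.46 s.

0.46 s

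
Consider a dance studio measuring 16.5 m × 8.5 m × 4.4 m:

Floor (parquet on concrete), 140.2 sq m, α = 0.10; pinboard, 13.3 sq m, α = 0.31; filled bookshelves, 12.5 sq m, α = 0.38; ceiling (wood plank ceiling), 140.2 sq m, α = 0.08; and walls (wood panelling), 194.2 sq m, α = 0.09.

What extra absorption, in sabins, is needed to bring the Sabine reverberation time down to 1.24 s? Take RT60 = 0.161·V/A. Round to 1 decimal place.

A₁ = Σ Sᵢαᵢ = 140.2*0.10 + 13.3*0.31 + 12.5*0.38 + 140.2*0.08 + 194.2*0.09 = 51.587 sabins.
V = 617.1 m³. Required absorption A₂ = 0.161 × 617.1 / 1.24 = 80.123 sabins.
Shortfall: 80.123 − 51.587 = 28.5 sabins.

28.5 sabins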